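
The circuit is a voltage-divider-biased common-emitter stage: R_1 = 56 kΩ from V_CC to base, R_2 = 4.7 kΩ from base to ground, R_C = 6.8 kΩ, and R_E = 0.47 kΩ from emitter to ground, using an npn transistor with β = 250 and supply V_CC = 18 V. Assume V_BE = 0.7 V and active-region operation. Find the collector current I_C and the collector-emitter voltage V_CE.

I_C ≈ 1.4 mA, V_CE ≈ 7.7 V

Thevenize the base divider: V_Th = V_CC·R_2/(R_1+R_2) = 18×4.7/60.7 = 1.39 V, R_Th = R_1‖R_2 = 4.34 kΩ.
Base-emitter loop: V_Th = I_B·R_Th + V_BE + (β+1)I_B·R_E, so I_B = (1.39 − 0.7) / (4.34 + 251×0.47) = 0.00567 mA.
I_C = β·I_B = 250×0.00567 = 1.42 mA, and I_E = (β+1)I_B = 1.42 mA.
V_CE = V_CC − I_C·R_C − I_E·R_E = 18 − 1.42×6.8 − 1.42×0.47 = 7.69 V.
V_CE = 7.69 V > 0.2 V confirms active-region operation.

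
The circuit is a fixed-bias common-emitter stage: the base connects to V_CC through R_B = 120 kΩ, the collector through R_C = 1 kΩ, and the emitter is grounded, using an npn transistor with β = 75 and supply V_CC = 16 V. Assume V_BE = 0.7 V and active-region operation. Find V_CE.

V_CE ≈ 6.4 V

Base loop: V_CC = I_B·R_B + V_BE, so I_B = (16 − 0.7)/120 kΩ = 0.128 mA.
In the active region I_C = β·I_B = 75 × 0.128 = 9.56 mA.
Collector loop: V_CE = V_CC − I_C·R_C = 16 − 9.56×1 = 6.44 V.
Since V_CE = 6.44 V > V_CE(sat) ≈ 0.2 V, the transistor is in the active region as assumed.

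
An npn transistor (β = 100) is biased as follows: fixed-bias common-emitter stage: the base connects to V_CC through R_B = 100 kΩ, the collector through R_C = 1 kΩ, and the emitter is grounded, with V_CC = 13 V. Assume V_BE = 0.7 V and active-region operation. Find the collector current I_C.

Base loop: V_CC = I_B·R_B + V_BE, so I_B = (13 − 0.7)/100 kΩ = 0.123 mA.
In the active region I_C = β·I_B = 100 × 0.123 = 12.3 mA.
Collector loop: V_CE = V_CC − I_C·R_C = 13 − 12.3×1 = 0.7 V.
Since V_CE = 0.7 V > V_CE(sat) ≈ 0.2 V, the transistor is in the active region as assumed.

I_C ≈ 12 mA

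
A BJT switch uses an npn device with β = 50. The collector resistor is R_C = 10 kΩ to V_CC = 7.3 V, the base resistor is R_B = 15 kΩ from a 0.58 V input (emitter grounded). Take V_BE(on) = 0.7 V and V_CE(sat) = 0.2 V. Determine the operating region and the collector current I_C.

V_BB = 0.58 V ≤ V_BE(on) = 0.7 V, so the base-emitter junction is not forward biased.
The transistor is in cutoff: I_B = I_C = 0.

cutoff; I_C ≈ 0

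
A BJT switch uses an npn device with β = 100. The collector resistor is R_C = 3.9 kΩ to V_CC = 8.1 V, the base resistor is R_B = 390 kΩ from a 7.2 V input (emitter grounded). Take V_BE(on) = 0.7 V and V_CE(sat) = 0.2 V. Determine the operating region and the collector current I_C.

Assume active. Base-emitter loop: I_B = (V_BB − V_BE)/R_B = (7.2 − 0.7)/390 = 0.0167 mA.
I_C = β·I_B = 100×0.0167 = 1.67 mA.
V_CE = V_CC − I_C·R_C = 8.1 − 1.67×3.9 = 1.6 V > V_CE(sat), so the active-region assumption holds.

active; I_C ≈ 1.7 mA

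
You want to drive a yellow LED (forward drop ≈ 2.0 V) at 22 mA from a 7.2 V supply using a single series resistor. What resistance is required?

R ≈ 0.24 kΩ

The resistor drops V_S − V_D = 7.2 − 2.0 = 5.2 V at 22 mA.
R = 5.2 V / 22 mA = 0.236 kΩ.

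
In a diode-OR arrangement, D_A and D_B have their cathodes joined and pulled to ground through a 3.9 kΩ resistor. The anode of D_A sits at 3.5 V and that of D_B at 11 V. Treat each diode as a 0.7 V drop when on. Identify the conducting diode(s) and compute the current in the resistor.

Assume both conduct. Then node N would need to be at both 3.5−0.7 = 2.8 V and 11−0.7 = 10.3 V, which is impossible.
Assume only D_B conducts: V_N = 11 − 0.7 = 10.3 V, so I_R = 10.3/3.9 = 2.64 mA.
Check D_A: its anode-to-cathode voltage is 3.5 − 10.3 = -6.8 V < 0.7 V, so it is off. The assumption is consistent.

Only D_B conducts; I_R ≈ 2.6 mA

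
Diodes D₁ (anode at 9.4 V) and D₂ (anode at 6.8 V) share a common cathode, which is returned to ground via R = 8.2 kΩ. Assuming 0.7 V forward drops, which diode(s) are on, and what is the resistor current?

Only D₁ conducts; I_R ≈ 1.1 mA

Assume both conduct. Then node N would need to be at both 9.4−0.7 = 8.7 V and 6.8−0.7 = 6.1 V, which is impossible.
Assume only D₁ conducts: V_N = 9.4 − 0.7 = 8.7 V, so I_R = 8.7/8.2 = 1.06 mA.
Check D₂: its anode-to-cathode voltage is 6.8 − 8.7 = -1.9 V < 0.7 V, so it is off. The assumption is consistent.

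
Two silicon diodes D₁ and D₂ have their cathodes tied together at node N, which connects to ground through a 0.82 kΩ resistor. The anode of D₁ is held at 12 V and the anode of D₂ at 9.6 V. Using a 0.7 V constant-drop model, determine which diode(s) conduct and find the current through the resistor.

Assume both conduct. Then node N would need to be at both 12−0.7 = 11.3 V and 9.6−0.7 = 8.9 V, which is impossible.
Assume only D₁ conducts: V_N = 12 − 0.7 = 11.3 V, so I_R = 11.3/0.82 = 13.8 mA.
Check D₂: its anode-to-cathode voltage is 9.6 − 11.3 = -1.7 V < 0.7 V, so it is off. The assumption is consistent.

Only D₁ conducts; I_R ≈ 14 mA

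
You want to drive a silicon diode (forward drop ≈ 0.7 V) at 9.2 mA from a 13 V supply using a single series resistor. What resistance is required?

The resistor drops V_S − V_D = 13 − 0.7 = 12.3 V at 9.2 mA.
R = 12.3 V / 9.2 mA = 1.34 kΩ.

R ≈ 1.3 kΩ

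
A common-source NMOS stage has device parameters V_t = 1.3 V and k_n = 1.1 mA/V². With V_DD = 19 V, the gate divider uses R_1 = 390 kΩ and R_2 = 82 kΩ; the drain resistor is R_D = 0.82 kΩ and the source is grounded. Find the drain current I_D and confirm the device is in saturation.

V_G = V_DD·R_2/(R_1+R_2) = 19×82/472 = 3.3 V. With the source grounded, V_GS = V_G = 3.3 V.
Assume saturation: I_D = (k_n/2)(V_GS − V_t)² = (1.1/2)×(3.3 − 1.3)² = 0.55×2² = 2.2 mA.
V_DS = V_DD − I_D·R_D = 19 − 2.2×0.82 = 17.2 V.
Saturation requires V_DS ≥ V_GS − V_t = 2 V; 17.2 ≥ 2 ✓.

I_D ≈ 2.2 mA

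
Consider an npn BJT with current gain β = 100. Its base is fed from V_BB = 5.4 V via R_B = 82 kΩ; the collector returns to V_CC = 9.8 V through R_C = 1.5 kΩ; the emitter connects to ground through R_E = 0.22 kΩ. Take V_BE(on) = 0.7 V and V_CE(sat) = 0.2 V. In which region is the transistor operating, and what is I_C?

active; I_C ≈ 4.5 mA

Assume active. Base-emitter loop: I_B = (V_BB − V_BE)/(R_B + (β+1)R_E) = (5.4 − 0.7)/(82 + 101×0.22) = 0.0451 mA.
I_C = β·I_B = 100×0.0451 = 4.51 mA.
V_CE = V_CC − I_C·R_C − I_E·R_E = 9.8 − 4.51×1.5 − 4.55×0.22 = 2.03 V > V_CE(sat), so the active-region assumption holds.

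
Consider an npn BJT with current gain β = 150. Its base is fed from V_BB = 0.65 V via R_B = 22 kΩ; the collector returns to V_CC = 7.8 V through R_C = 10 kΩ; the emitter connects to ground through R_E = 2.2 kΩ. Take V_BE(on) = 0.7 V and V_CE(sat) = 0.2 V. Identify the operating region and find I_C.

cutoff; I_C ≈ 0

V_BB = 0.65 V ≤ V_BE(on) = 0.7 V, so the base-emitter junction is not forward biased.
The transistor is in cutoff: I_B = I_C = 0.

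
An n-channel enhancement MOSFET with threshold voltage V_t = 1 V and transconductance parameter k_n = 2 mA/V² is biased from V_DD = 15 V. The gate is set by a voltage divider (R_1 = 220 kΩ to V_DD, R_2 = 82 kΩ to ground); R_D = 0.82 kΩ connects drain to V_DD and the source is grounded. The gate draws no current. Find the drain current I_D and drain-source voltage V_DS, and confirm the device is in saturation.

I_D ≈ 9.4 mA, V_DS ≈ 7.3 V

V_G = V_DD·R_2/(R_1+R_2) = 15×82/302 = 4.07 V. With the source grounded, V_GS = V_G = 4.07 V.
Assume saturation: I_D = (k_n/2)(V_GS − V_t)² = (2/2)×(4.07 − 1)² = 1×3.07² = 9.44 mA.
V_DS = V_DD − I_D·R_D = 15 − 9.44×0.82 = 7.26 V.
Saturation requires V_DS ≥ V_GS − V_t = 3.07 V; 7.26 ≥ 3.07 ✓.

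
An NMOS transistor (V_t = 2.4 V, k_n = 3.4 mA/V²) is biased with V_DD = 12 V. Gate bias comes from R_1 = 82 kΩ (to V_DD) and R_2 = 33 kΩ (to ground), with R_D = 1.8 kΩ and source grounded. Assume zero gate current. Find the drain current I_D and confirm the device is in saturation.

V_G = V_DD·R_2/(R_1+R_2) = 12×33/115 = 3.44 V. With the source grounded, V_GS = V_G = 3.44 V.
Assume saturation: I_D = (k_n/2)(V_GS − V_t)² = (3.4/2)×(3.44 − 2.4)² = 1.7×1.04² = 1.85 mA.
V_DS = V_DD − I_D·R_D = 12 − 1.85×1.8 = 8.67 V.
Saturation requires V_DS ≥ V_GS − V_t = 1.04 V; 8.67 ≥ 1.04 ✓.

I_D ≈ 1.9 mA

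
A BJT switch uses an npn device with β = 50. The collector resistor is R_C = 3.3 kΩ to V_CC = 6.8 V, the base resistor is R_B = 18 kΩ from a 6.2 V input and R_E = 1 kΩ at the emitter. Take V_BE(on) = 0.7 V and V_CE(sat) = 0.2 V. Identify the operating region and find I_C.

saturation; I_C ≈ 1.5 mA

Assume active: I_B = (6.2 − 0.7)/(18 + 51×1) = 0.0797 mA, I_C = β·I_B = 3.99 mA.
Then V_CE = 6.8 − 3.99×3.3 − 4.07×1 = -10.4 V < 0.2 V — the active assumption fails.
Re-solve with V_CE = 0.2 V. KCL at the emitter: V_E/R_E = (V_BB−0.7−V_E)/R_B + (V_CC−0.2−V_E)/R_C, giving V_E = 1.7 V.
I_C = (V_CC − 0.2 − V_E)/R_C = (6.6 − 1.7)/3.3 = 1.49 mA.
Check: I_B = (5.5 − 1.7)/18 = 0.211 mA, and β·I_B = 10.6 mA > I_C, confirming saturation.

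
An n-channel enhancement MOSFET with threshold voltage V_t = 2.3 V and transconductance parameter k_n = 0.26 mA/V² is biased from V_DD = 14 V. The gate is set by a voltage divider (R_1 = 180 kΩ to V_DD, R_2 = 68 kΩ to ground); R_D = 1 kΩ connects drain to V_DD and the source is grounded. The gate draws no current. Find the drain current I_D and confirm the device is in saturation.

I_D ≈ 0.31 mA

V_G = V_DD·R_2/(R_1+R_2) = 14×68/248 = 3.84 V. With the source grounded, V_GS = V_G = 3.84 V.
Assume saturation: I_D = (k_n/2)(V_GS − V_t)² = (0.26/2)×(3.84 − 2.3)² = 0.13×1.54² = 0.308 mA.
V_DS = V_DD − I_D·R_D = 14 − 0.308×1 = 13.7 V.
Saturation requires V_DS ≥ V_GS − V_t = 1.54 V; 13.7 ≥ 1.54 ✓.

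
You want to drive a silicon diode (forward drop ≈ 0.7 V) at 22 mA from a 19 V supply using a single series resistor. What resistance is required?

The resistor drops V_S − V_D = 19 − 0.7 = 18.3 V at 22 mA.
R = 18.3 V / 22 mA = 0.832 kΩ.

R ≈ 0.83 kΩ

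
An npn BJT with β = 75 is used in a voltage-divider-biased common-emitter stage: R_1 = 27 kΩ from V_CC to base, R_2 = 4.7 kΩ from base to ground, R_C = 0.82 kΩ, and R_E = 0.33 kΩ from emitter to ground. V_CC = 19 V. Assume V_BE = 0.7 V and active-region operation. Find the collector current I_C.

Thevenize the base divider: V_Th = V_CC·R_2/(R_1+R_2) = 19×4.7/31.7 = 2.82 V, R_Th = R_1‖R_2 = 4 kΩ.
Base-emitter loop: V_Th = I_B·R_Th + V_BE + (β+1)I_B·R_E, so I_B = (2.82 − 0.7) / (4 + 76×0.33) = 0.0728 mA.
I_C = β·I_B = 75×0.0728 = 5.46 mA, and I_E = (β+1)I_B = 5.53 mA.
V_CE = V_CC − I_C·R_C − I_E·R_E = 19 − 5.46×0.82 − 5.53×0.33 = 12.7 V.
V_CE = 12.7 V > 0.2 V confirms active-region operation.

I_C ≈ 5.5 mA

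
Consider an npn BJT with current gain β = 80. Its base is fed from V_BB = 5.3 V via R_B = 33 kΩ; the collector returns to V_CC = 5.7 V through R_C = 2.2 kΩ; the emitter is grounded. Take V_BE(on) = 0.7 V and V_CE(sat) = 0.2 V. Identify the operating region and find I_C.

Assume active: I_B = (5.3 − 0.7)/33 = 0.139 mA, giving I_C = β·I_B = 11.2 mA.
But then V_CE = 5.7 − 11.2×2.2 = -18.8 V < V_CE(sat) = 0.2 V — impossible in the active region.
So the transistor is saturated. With V_CE = 0.2 V, I_C = (V_CC − 0.2)/R_C = 5.5/2.2 = 2.5 mA.
Check: β·I_B = 11.2 mA > I_C = 2.5 mA, confirming saturation.

saturation; I_C ≈ 2.5 mA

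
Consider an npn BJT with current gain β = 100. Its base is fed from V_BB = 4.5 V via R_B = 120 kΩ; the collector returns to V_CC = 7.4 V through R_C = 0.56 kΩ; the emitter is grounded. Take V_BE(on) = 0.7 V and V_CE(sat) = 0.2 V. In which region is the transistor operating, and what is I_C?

Assume active. Base-emitter loop: I_B = (V_BB − V_BE)/R_B = (4.5 − 0.7)/120 = 0.0317 mA.
I_C = β·I_B = 100×0.0317 = 3.17 mA.
V_CE = V_CC − I_C·R_C = 7.4 − 3.17×0.56 = 5.63 V > V_CE(sat), so the active-region assumption holds.

active; I_C ≈ 3.2 mA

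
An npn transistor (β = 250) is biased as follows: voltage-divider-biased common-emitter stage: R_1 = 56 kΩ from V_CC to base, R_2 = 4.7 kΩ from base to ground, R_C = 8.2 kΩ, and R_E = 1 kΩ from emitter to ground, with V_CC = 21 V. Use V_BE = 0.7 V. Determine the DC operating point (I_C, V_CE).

I_C ≈ 0.91 mA, V_CE ≈ 13 V

Thevenize the base divider: V_Th = V_CC·R_2/(R_1+R_2) = 21×4.7/60.7 = 1.63 V, R_Th = R_1‖R_2 = 4.34 kΩ.
Base-emitter loop: V_Th = I_B·R_Th + V_BE + (β+1)I_B·R_E, so I_B = (1.63 − 0.7) / (4.34 + 251×1) = 0.00363 mA.
I_C = β·I_B = 250×0.00363 = 0.907 mA, and I_E = (β+1)I_B = 0.91 mA.
V_CE = V_CC − I_C·R_C − I_E·R_E = 21 − 0.907×8.2 − 0.91×1 = 12.7 V.
V_CE = 12.7 V > 0.2 V confirms active-region operation.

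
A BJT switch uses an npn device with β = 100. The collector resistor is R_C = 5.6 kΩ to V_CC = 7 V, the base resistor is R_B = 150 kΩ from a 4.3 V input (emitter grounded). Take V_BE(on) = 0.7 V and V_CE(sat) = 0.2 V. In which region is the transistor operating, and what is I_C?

saturation; I_C ≈ 1.2 mA

Assume active: I_B = (4.3 − 0.7)/150 = 0.024 mA, giving I_C = β·I_B = 2.4 mA.
But then V_CE = 7 − 2.4×5.6 = -6.44 V < V_CE(sat) = 0.2 V — impossible in the active region.
So the transistor is saturated. With V_CE = 0.2 V, I_C = (V_CC − 0.2)/R_C = 6.8/5.6 = 1.21 mA.
Check: β·I_B = 2.4 mA > I_C = 1.21 mA, confirming saturation.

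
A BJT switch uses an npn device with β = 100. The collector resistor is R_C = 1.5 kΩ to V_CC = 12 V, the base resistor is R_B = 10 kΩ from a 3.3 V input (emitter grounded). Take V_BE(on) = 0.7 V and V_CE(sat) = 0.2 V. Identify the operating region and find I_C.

saturation; I_C ≈ 7.9 mA

Assume active: I_B = (3.3 − 0.7)/10 = 0.26 mA, giving I_C = β·I_B = 26 mA.
But then V_CE = 12 − 26×1.5 = -27 V < V_CE(sat) = 0.2 V — impossible in the active region.
So the transistor is saturated. With V_CE = 0.2 V, I_C = (V_CC − 0.2)/R_C = 11.8/1.5 = 7.87 mA.
Check: β·I_B = 26 mA > I_C = 7.87 mA, confirming saturation.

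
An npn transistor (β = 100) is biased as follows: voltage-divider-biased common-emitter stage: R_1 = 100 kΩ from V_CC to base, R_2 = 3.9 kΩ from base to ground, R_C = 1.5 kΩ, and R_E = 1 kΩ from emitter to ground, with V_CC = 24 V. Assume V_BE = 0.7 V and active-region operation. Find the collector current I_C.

I_C ≈ 0.19 mA

Thevenize the base divider: V_Th = V_CC·R_2/(R_1+R_2) = 24×3.9/104 = 0.901 V, R_Th = R_1‖R_2 = 3.75 kΩ.
Base-emitter loop: V_Th = I_B·R_Th + V_BE + (β+1)I_B·R_E, so I_B = (0.901 − 0.7) / (3.75 + 101×1) = 0.00192 mA.
I_C = β·I_B = 100×0.00192 = 0.192 mA, and I_E = (β+1)I_B = 0.194 mA.
V_CE = V_CC − I_C·R_C − I_E·R_E = 24 − 0.192×1.5 − 0.194×1 = 23.5 V.
V_CE = 23.5 V > 0.2 V confirms active-region operation.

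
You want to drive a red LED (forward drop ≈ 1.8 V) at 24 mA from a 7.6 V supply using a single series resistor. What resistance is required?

The resistor drops V_S − V_D = 7.6 − 1.8 = 5.8 V at 24 mA.
R = 5.8 V / 24 mA = 0.242 kΩ.

R ≈ 0.24 kΩ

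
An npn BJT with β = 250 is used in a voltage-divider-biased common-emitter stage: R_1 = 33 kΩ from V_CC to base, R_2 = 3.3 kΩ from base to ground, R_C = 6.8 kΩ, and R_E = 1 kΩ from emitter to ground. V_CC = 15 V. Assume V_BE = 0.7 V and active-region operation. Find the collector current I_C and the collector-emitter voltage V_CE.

Thevenize the base divider: V_Th = V_CC·R_2/(R_1+R_2) = 15×3.3/36.3 = 1.36 V, R_Th = R_1‖R_2 = 3 kΩ.
Base-emitter loop: V_Th = I_B·R_Th + V_BE + (β+1)I_B·R_E, so I_B = (1.36 − 0.7) / (3 + 251×1) = 0.00261 mA.
I_C = β·I_B = 250×0.00261 = 0.653 mA, and I_E = (β+1)I_B = 0.656 mA.
V_CE = V_CC − I_C·R_C − I_E·R_E = 15 − 0.653×6.8 − 0.656×1 = 9.9 V.
V_CE = 9.9 V > 0.2 V confirms active-region operation.

I_C ≈ 0.65 mA, V_CE ≈ 9.9 V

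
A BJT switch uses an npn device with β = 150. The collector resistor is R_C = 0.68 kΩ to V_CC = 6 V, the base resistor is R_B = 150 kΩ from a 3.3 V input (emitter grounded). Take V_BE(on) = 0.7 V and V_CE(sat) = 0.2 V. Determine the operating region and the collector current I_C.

Assume active. Base-emitter loop: I_B = (V_BB − V_BE)/R_B = (3.3 − 0.7)/150 = 0.0173 mA.
I_C = β·I_B = 150×0.0173 = 2.6 mA.
V_CE = V_CC − I_C·R_C = 6 − 2.6×0.68 = 4.23 V > V_CE(sat), so the active-region assumption holds.

active; I_C ≈ 2.6 mA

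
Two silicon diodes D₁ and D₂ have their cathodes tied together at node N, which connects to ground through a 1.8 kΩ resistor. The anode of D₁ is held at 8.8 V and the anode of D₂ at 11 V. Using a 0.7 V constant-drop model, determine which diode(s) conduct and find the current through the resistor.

Assume both conduct. Then node N would need to be at both 8.8−0.7 = 8.1 V and 11−0.7 = 10.3 V, which is impossible.
Assume only D₂ conducts: V_N = 11 − 0.7 = 10.3 V, so I_R = 10.3/1.8 = 5.72 mA.
Check D₁: its anode-to-cathode voltage is 8.8 − 10.3 = -1.5 V < 0.7 V, so it is off. The assumption is consistent.

Only D₂ conducts; I_R ≈ 5.7 mA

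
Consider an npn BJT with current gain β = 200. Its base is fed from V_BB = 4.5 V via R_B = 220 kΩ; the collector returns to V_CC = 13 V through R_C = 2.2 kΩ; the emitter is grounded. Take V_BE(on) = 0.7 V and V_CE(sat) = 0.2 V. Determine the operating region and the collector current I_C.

Assume active. Base-emitter loop: I_B = (V_BB − V_BE)/R_B = (4.5 − 0.7)/220 = 0.0173 mA.
I_C = β·I_B = 200×0.0173 = 3.45 mA.
V_CE = V_CC − I_C·R_C = 13 − 3.45×2.2 = 5.4 V > V_CE(sat), so the active-region assumption holds.

active; I_C ≈ 3.5 mA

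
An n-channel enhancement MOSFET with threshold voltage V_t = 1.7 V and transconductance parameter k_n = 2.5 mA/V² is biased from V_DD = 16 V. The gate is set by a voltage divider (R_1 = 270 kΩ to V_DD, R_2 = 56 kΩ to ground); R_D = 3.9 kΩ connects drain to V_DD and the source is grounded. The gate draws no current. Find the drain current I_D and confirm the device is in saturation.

I_D ≈ 1.4 mA

V_G = V_DD·R_2/(R_1+R_2) = 16×56/326 = 2.75 V. With the source grounded, V_GS = V_G = 2.75 V.
Assume saturation: I_D = (k_n/2)(V_GS − V_t)² = (2.5/2)×(2.75 − 1.7)² = 1.25×1.05² = 1.37 mA.
V_DS = V_DD − I_D·R_D = 16 − 1.37×3.9 = 10.6 V.
Saturation requires V_DS ≥ V_GS − V_t = 1.05 V; 10.6 ≥ 1.05 ✓.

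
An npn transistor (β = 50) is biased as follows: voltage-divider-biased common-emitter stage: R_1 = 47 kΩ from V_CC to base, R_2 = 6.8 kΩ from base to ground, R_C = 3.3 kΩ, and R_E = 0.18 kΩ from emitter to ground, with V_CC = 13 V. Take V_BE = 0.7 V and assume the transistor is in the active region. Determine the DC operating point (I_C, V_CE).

I_C ≈ 3.1 mA, V_CE ≈ 2.1 V

Thevenize the base divider: V_Th = V_CC·R_2/(R_1+R_2) = 13×6.8/53.8 = 1.64 V, R_Th = R_1‖R_2 = 5.94 kΩ.
Base-emitter loop: V_Th = I_B·R_Th + V_BE + (β+1)I_B·R_E, so I_B = (1.64 − 0.7) / (5.94 + 51×0.18) = 0.0624 mA.
I_C = β·I_B = 50×0.0624 = 3.12 mA, and I_E = (β+1)I_B = 3.18 mA.
V_CE = V_CC − I_C·R_C − I_E·R_E = 13 − 3.12×3.3 − 3.18×0.18 = 2.14 V.
V_CE = 2.14 V > 0.2 V confirms active-region operation.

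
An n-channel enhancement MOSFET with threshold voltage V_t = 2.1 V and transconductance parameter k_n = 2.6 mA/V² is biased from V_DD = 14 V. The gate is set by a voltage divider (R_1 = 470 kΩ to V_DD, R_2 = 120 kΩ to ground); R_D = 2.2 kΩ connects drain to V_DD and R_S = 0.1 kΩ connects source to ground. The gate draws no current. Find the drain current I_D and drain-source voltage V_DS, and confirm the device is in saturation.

V_G = V_DD·R_2/(R_1+R_2) = 14×120/590 = 2.85 V.
Assume saturation: I_D = (k_n/2)(V_GS − V_t)² with V_GS = V_G − I_D·R_S = 2.85 − 0.1·I_D.
Substituting gives 0.013·I_D² − 1.19·I_D + 0.726 = 0, with roots I_D = 0.612 or 91.3 mA.
The root I_D = 91.3 mA gives V_GS = -6.28 V ≤ V_t, so take I_D = 0.612 mA.
Then V_GS = 2.79 V and V_DS = V_DD − I_D(R_D+R_S) = 14 − 0.612×2.3 = 12.6 V.
Saturation requires V_DS ≥ V_GS − V_t = 0.686 V; 12.6 ≥ 0.686 ✓.

I_D ≈ 0.61 mA, V_DS ≈ 13 V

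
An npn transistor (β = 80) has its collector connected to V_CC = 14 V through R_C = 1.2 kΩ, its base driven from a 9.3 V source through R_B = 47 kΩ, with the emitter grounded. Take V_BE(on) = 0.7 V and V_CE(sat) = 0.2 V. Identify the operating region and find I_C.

saturation; I_C ≈ 12 mA

Assume active: I_B = (9.3 − 0.7)/47 = 0.183 mA, giving I_C = β·I_B = 14.6 mA.
But then V_CE = 14 − 14.6×1.2 = -3.57 V < V_CE(sat) = 0.2 V — impossible in the active region.
So the transistor is saturated. With V_CE = 0.2 V, I_C = (V_CC − 0.2)/R_C = 13.8/1.2 = 11.5 mA.
Check: β·I_B = 14.6 mA > I_C = 11.5 mA, confirming saturation.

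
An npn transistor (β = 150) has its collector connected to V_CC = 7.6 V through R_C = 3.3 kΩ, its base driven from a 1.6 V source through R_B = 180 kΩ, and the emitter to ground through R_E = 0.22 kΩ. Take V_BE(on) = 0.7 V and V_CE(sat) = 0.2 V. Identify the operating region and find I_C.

Assume active. Base-emitter loop: I_B = (V_BB − V_BE)/(R_B + (β+1)R_E) = (1.6 − 0.7)/(180 + 151×0.22) = 0.00422 mA.
I_C = β·I_B = 150×0.00422 = 0.633 mA.
V_CE = V_CC − I_C·R_C − I_E·R_E = 7.6 − 0.633×3.3 − 0.637×0.22 = 5.37 V > V_CE(sat), so the active-region assumption holds.

active; I_C ≈ 0.63 mA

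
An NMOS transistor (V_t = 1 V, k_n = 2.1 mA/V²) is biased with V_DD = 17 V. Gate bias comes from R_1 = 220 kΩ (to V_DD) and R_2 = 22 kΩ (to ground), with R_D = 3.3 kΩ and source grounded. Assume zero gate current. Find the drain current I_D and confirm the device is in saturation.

V_G = V_DD·R_2/(R_1+R_2) = 17×22/242 = 1.55 V. With the source grounded, V_GS = V_G = 1.55 V.
Assume saturation: I_D = (k_n/2)(V_GS − V_t)² = (2.1/2)×(1.55 − 1)² = 1.05×0.545² = 0.312 mA.
V_DS = V_DD − I_D·R_D = 17 − 0.312×3.3 = 16 V.
Saturation requires V_DS ≥ V_GS − V_t = 0.545 V; 16 ≥ 0.545 ✓.

I_D ≈ 0.31 mA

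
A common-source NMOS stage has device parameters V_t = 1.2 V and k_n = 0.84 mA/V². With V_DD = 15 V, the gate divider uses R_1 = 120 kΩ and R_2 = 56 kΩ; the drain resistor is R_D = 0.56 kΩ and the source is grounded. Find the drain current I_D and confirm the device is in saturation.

V_G = V_DD·R_2/(R_1+R_2) = 15×56/176 = 4.77 V. With the source grounded, V_GS = V_G = 4.77 V.
Assume saturation: I_D = (k_n/2)(V_GS − V_t)² = (0.84/2)×(4.77 − 1.2)² = 0.42×3.57² = 5.36 mA.
V_DS = V_DD − I_D·R_D = 15 − 5.36×0.56 = 12 V.
Saturation requires V_DS ≥ V_GS − V_t = 3.57 V; 12 ≥ 3.57 ✓.

I_D ≈ 5.4 mA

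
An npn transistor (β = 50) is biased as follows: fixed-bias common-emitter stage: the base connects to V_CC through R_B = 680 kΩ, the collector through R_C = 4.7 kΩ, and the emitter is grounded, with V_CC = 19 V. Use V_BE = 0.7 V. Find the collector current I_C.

Base loop: V_CC = I_B·R_B + V_BE, so I_B = (19 − 0.7)/680 kΩ = 0.0269 mA.
In the active region I_C = β·I_B = 50 × 0.0269 = 1.35 mA.
Collector loop: V_CE = V_CC − I_C·R_C = 19 − 1.35×4.7 = 12.7 V.
Since V_CE = 12.7 V > V_CE(sat) ≈ 0.2 V, the transistor is in the active region as assumed.

I_C ≈ 1.3 mA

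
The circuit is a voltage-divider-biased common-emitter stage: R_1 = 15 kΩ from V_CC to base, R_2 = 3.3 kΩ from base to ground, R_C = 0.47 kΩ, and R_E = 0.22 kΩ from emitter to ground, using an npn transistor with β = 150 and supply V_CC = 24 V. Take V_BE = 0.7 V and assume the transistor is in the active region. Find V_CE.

V_CE ≈ 14 V

Thevenize the base divider: V_Th = V_CC·R_2/(R_1+R_2) = 24×3.3/18.3 = 4.33 V, R_Th = R_1‖R_2 = 2.7 kΩ.
Base-emitter loop: V_Th = I_B·R_Th + V_BE + (β+1)I_B·R_E, so I_B = (4.33 − 0.7) / (2.7 + 151×0.22) = 0.101 mA.
I_C = β·I_B = 150×0.101 = 15.1 mA, and I_E = (β+1)I_B = 15.2 mA.
V_CE = V_CC − I_C·R_C − I_E·R_E = 24 − 15.1×0.47 − 15.2×0.22 = 13.5 V.
V_CE = 13.5 V > 0.2 V confirms active-region operation.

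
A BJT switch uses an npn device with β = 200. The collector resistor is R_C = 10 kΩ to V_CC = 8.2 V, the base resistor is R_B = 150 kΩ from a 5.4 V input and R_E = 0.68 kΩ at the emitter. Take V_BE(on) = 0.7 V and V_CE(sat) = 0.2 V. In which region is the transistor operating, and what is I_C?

Assume active: I_B = (5.4 − 0.7)/(150 + 201×0.68) = 0.0164 mA, I_C = β·I_B = 3.28 mA.
Then V_CE = 8.2 − 3.28×10 − 3.3×0.68 = -26.8 V < 0.2 V — the active assumption fails.
Re-solve with V_CE = 0.2 V. KCL at the emitter: V_E/R_E = (V_BB−0.7−V_E)/R_B + (V_CC−0.2−V_E)/R_C, giving V_E = 0.527 V.
I_C = (V_CC − 0.2 − V_E)/R_C = (8 − 0.527)/10 = 0.747 mA.
Check: I_B = (4.7 − 0.527)/150 = 0.0278 mA, and β·I_B = 5.56 mA > I_C, confirming saturation.

saturation; I_C ≈ 0.75 mA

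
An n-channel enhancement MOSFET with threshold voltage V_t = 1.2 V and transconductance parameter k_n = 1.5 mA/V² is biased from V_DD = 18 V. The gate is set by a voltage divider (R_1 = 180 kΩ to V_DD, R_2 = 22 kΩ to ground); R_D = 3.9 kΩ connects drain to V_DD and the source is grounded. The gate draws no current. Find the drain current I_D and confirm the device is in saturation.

V_G = V_DD·R_2/(R_1+R_2) = 18×22/202 = 1.96 V. With the source grounded, V_GS = V_G = 1.96 V.
Assume saturation: I_D = (k_n/2)(V_GS − V_t)² = (1.5/2)×(1.96 − 1.2)² = 0.75×0.76² = 0.434 mA.
V_DS = V_DD − I_D·R_D = 18 − 0.434×3.9 = 16.3 V.
Saturation requires V_DS ≥ V_GS − V_t = 0.76 V; 16.3 ≥ 0.76 ✓.

I_D ≈ 0.43 mA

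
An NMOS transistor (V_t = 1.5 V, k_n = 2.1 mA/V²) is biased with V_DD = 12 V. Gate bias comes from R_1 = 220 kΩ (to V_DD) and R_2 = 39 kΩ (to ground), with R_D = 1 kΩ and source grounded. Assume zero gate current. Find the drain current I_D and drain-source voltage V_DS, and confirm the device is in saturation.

I_D ≈ 0.099 mA, V_DS ≈ 12 V

V_G = V_DD·R_2/(R_1+R_2) = 12×39/259 = 1.81 V. With the source grounded, V_GS = V_G = 1.81 V.
Assume saturation: I_D = (k_n/2)(V_GS − V_t)² = (2.1/2)×(1.81 − 1.5)² = 1.05×0.307² = 0.0989 mA.
V_DS = V_DD − I_D·R_D = 12 − 0.0989×1 = 11.9 V.
Saturation requires V_DS ≥ V_GS − V_t = 0.307 V; 11.9 ≥ 0.307 ✓.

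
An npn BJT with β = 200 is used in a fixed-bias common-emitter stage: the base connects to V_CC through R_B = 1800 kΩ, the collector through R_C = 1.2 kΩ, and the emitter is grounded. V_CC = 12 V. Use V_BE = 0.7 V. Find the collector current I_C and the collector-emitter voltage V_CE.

I_C ≈ 1.3 mA, V_CE ≈ 10 V

Base loop: V_CC = I_B·R_B + V_BE, so I_B = (12 − 0.7)/1800 kΩ = 0.00628 mA.
In the active region I_C = β·I_B = 200 × 0.00628 = 1.26 mA.
Collector loop: V_CE = V_CC − I_C·R_C = 12 − 1.26×1.2 = 10.5 V.
Since V_CE = 10.5 V > V_CE(sat) ≈ 0.2 V, the transistor is in the active region as assumed.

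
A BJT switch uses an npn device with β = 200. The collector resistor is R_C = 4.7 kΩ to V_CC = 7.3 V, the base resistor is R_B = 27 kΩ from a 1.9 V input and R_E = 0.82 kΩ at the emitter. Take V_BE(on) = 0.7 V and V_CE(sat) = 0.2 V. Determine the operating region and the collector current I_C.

active; I_C ≈ 1.3 mA

Assume active. Base-emitter loop: I_B = (V_BB − V_BE)/(R_B + (β+1)R_E) = (1.9 − 0.7)/(27 + 201×0.82) = 0.00626 mA.
I_C = β·I_B = 200×0.00626 = 1.25 mA.
V_CE = V_CC − I_C·R_C − I_E·R_E = 7.3 − 1.25×4.7 − 1.26×0.82 = 0.388 V > V_CE(sat), so the active-region assumption holds.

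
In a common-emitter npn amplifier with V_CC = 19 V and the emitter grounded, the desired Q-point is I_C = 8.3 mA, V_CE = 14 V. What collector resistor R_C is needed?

R_C ≈ 0.6 kΩ

Collector loop: V_CC = I_C·R_C + V_CE.
R_C = (V_CC − V_CE)/I_C = (19 − 14)/8.3 = 0.602 kΩ.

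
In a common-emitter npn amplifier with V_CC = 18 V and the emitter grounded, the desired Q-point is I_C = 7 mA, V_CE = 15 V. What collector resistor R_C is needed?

R_C ≈ 0.43 kΩ

Collector loop: V_CC = I_C·R_C + V_CE.
R_C = (V_CC − V_CE)/I_C = (18 − 15)/7 = 0.429 kΩ.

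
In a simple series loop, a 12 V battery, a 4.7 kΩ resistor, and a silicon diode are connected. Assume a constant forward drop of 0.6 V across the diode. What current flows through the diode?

I ≈ 2.4 mA

KVL around the loop: 12 = V_D + I·R = 0.6 + I × 4.7 kΩ.
So I = (12 − 0.6) / 4.7 kΩ = 11.4 / 4.7 = 2.43 mA.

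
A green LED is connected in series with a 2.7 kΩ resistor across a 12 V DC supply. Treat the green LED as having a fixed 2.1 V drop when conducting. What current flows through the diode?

I ≈ 3.7 mA

KVL around the loop: 12 = V_D + I·R = 2.1 + I × 2.7 kΩ.
So I = (12 − 2.1) / 2.7 kΩ = 9.9 / 2.7 = 3.67 mA.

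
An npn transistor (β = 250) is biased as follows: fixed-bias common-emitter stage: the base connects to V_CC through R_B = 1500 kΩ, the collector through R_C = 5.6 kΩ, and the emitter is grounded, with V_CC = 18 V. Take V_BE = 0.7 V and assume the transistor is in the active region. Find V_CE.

V_CE ≈ 1.9 V

Base loop: V_CC = I_B·R_B + V_BE, so I_B = (18 − 0.7)/1500 kΩ = 0.0115 mA.
In the active region I_C = β·I_B = 250 × 0.0115 = 2.88 mA.
Collector loop: V_CE = V_CC − I_C·R_C = 18 − 2.88×5.6 = 1.85 V.
Since V_CE = 1.85 V > V_CE(sat) ≈ 0.2 V, the transistor is in the active region as assumed.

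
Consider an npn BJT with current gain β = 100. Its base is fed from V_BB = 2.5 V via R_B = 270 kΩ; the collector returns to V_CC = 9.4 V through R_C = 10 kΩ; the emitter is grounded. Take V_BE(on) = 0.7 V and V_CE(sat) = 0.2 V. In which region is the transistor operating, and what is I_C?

Assume active. Base-emitter loop: I_B = (V_BB − V_BE)/R_B = (2.5 − 0.7)/270 = 0.00667 mA.
I_C = β·I_B = 100×0.00667 = 0.667 mA.
V_CE = V_CC − I_C·R_C = 9.4 − 0.667×10 = 2.73 V > V_CE(sat), so the active-region assumption holds.

active; I_C ≈ 0.67 mA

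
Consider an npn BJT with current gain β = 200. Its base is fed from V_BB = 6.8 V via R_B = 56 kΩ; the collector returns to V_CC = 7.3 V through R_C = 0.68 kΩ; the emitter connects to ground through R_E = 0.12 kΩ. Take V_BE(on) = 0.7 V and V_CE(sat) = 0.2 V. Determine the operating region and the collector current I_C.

Assume active: I_B = (6.8 − 0.7)/(56 + 201×0.12) = 0.0761 mA, I_C = β·I_B = 15.2 mA.
Then V_CE = 7.3 − 15.2×0.68 − 15.3×0.12 = -4.89 V < 0.2 V — the active assumption fails.
Re-solve with V_CE = 0.2 V. KCL at the emitter: V_E/R_E = (V_BB−0.7−V_E)/R_B + (V_CC−0.2−V_E)/R_C, giving V_E = 1.07 V.
I_C = (V_CC − 0.2 − V_E)/R_C = (7.1 − 1.07)/0.68 = 8.86 mA.
Check: I_B = (6.1 − 1.07)/56 = 0.0897 mA, and β·I_B = 17.9 mA > I_C, confirming saturation.

saturation; I_C ≈ 8.9 mA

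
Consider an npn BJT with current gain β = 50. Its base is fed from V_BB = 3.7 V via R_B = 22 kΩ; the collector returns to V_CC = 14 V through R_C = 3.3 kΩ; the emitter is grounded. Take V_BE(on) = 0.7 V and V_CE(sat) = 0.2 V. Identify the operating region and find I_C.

Assume active: I_B = (3.7 − 0.7)/22 = 0.136 mA, giving I_C = β·I_B = 6.82 mA.
But then V_CE = 14 − 6.82×3.3 = -8.5 V < V_CE(sat) = 0.2 V — impossible in the active region.
So the transistor is saturated. With V_CE = 0.2 V, I_C = (V_CC − 0.2)/R_C = 13.8/3.3 = 4.18 mA.
Check: β·I_B = 6.82 mA > I_C = 4.18 mA, confirming saturation.

saturation; I_C ≈ 4.2 mA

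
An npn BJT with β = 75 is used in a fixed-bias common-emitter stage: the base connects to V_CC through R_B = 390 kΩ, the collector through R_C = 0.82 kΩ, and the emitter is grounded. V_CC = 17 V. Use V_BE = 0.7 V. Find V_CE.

Base loop: V_CC = I_B·R_B + V_BE, so I_B = (17 − 0.7)/390 kΩ = 0.0418 mA.
In the active region I_C = β·I_B = 75 × 0.0418 = 3.13 mA.
Collector loop: V_CE = V_CC − I_C·R_C = 17 − 3.13×0.82 = 14.4 V.
Since V_CE = 14.4 V > V_CE(sat) ≈ 0.2 V, the transistor is in the active region as assumed.

V_CE ≈ 14 V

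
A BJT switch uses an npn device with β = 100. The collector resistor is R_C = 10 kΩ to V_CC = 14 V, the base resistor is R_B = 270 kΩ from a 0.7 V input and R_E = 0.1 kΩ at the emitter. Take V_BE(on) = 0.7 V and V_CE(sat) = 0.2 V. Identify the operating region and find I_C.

V_BB = 0.7 V ≤ V_BE(on) = 0.7 V, so the base-emitter junction is not forward biased.
The transistor is in cutoff: I_B = I_C = 0.

cutoff; I_C ≈ 0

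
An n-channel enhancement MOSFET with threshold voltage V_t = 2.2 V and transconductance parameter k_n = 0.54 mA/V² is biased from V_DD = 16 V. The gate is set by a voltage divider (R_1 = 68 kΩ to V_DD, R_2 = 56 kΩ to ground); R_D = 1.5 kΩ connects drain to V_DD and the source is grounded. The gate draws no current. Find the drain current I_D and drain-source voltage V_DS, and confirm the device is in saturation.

V_G = V_DD·R_2/(R_1+R_2) = 16×56/124 = 7.23 V. With the source grounded, V_GS = V_G = 7.23 V.
Assume saturation: I_D = (k_n/2)(V_GS − V_t)² = (0.54/2)×(7.23 − 2.2)² = 0.27×5.03² = 6.82 mA.
V_DS = V_DD − I_D·R_D = 16 − 6.82×1.5 = 5.77 V.
Saturation requires V_DS ≥ V_GS − V_t = 5.03 V; 5.77 ≥ 5.03 ✓.

I_D ≈ 6.8 mA, V_DS ≈ 5.8 V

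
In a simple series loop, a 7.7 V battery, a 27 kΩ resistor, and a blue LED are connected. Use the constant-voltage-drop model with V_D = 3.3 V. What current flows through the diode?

KVL around the loop: 7.7 = V_D + I·R = 3.3 + I × 27 kΩ.
So I = (7.7 − 3.3) / 27 kΩ = 4.4 / 27 = 0.163 mA.

I ≈ 0.16 mA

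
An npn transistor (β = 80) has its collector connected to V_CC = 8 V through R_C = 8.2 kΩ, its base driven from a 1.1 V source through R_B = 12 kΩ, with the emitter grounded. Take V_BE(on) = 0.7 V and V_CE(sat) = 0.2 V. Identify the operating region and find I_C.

Assume active: I_B = (1.1 − 0.7)/12 = 0.0333 mA, giving I_C = β·I_B = 2.67 mA.
But then V_CE = 8 − 2.67×8.2 = -13.9 V < V_CE(sat) = 0.2 V — impossible in the active region.
So the transistor is saturated. With V_CE = 0.2 V, I_C = (V_CC − 0.2)/R_C = 7.8/8.2 = 0.951 mA.
Check: β·I_B = 2.67 mA > I_C = 0.951 mA, confirming saturation.

saturation; I_C ≈ 0.95 mA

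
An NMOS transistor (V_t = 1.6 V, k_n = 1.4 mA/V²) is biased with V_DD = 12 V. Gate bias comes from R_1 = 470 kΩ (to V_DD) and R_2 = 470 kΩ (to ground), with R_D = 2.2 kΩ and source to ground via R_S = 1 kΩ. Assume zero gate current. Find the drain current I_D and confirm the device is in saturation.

V_G = V_DD·R_2/(R_1+R_2) = 12×470/940 = 6 V.
Assume saturation: I_D = (k_n/2)(V_GS − V_t)² with V_GS = V_G − I_D·R_S = 6 − 1·I_D.
Substituting gives 0.7·I_D² − 7.16·I_D + 13.6 = 0, with roots I_D = 2.51 or 7.72 mA.
The root I_D = 7.72 mA gives V_GS = -1.72 V ≤ V_t, so take I_D = 2.51 mA.
Then V_GS = 3.49 V and V_DS = V_DD − I_D(R_D+R_S) = 12 − 2.51×3.2 = 3.98 V.
Saturation requires V_DS ≥ V_GS − V_t = 1.89 V; 3.98 ≥ 1.89 ✓.

I_D ≈ 2.5 mA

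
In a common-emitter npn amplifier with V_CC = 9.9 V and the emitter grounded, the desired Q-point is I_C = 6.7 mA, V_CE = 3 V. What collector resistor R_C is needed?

Collector loop: V_CC = I_C·R_C + V_CE.
R_C = (V_CC − V_CE)/I_C = (9.9 − 3)/6.7 = 1.03 kΩ.

R_C ≈ 1 kΩ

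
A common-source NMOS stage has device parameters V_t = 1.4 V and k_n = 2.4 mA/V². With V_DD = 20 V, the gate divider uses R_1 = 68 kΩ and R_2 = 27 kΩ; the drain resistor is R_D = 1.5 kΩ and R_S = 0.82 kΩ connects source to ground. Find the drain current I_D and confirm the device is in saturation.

I_D ≈ 3.2 mA

V_G = V_DD·R_2/(R_1+R_2) = 20×27/95 = 5.68 V.
Assume saturation: I_D = (k_n/2)(V_GS − V_t)² with V_GS = V_G − I_D·R_S = 5.68 − 0.82·I_D.
Substituting gives 0.807·I_D² − 9.43·I_D + 22 = 0, with roots I_D = 3.23 or 8.46 mA.
The root I_D = 8.46 mA gives V_GS = -1.26 V ≤ V_t, so take I_D = 3.23 mA.
Then V_GS = 3.04 V and V_DS = V_DD − I_D(R_D+R_S) = 20 − 3.23×2.32 = 12.5 V.
Saturation requires V_DS ≥ V_GS − V_t = 1.64 V; 12.5 ≥ 1.64 ✓.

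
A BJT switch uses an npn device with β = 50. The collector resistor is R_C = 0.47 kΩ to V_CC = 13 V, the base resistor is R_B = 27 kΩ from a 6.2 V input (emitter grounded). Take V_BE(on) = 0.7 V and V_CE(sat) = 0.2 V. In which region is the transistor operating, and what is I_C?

Assume active. Base-emitter loop: I_B = (V_BB − V_BE)/R_B = (6.2 − 0.7)/27 = 0.204 mA.
I_C = β·I_B = 50×0.204 = 10.2 mA.
V_CE = V_CC − I_C·R_C = 13 − 10.2×0.47 = 8.21 V > V_CE(sat), so the active-region assumption holds.

active; I_C ≈ 10 mA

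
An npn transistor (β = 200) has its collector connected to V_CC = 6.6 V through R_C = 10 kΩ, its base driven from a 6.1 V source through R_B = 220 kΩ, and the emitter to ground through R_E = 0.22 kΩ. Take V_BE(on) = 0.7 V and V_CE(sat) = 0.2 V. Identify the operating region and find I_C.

Assume active: I_B = (6.1 − 0.7)/(220 + 201×0.22) = 0.0204 mA, I_C = β·I_B = 4.09 mA.
Then V_CE = 6.6 − 4.09×10 − 4.11×0.22 = -35.2 V < 0.2 V — the active assumption fails.
Re-solve with V_CE = 0.2 V. KCL at the emitter: V_E/R_E = (V_BB−0.7−V_E)/R_B + (V_CC−0.2−V_E)/R_C, giving V_E = 0.143 V.
I_C = (V_CC − 0.2 − V_E)/R_C = (6.4 − 0.143)/10 = 0.626 mA.
Check: I_B = (5.4 − 0.143)/220 = 0.0239 mA, and β·I_B = 4.78 mA > I_C, confirming saturation.

saturation; I_C ≈ 0.63 mA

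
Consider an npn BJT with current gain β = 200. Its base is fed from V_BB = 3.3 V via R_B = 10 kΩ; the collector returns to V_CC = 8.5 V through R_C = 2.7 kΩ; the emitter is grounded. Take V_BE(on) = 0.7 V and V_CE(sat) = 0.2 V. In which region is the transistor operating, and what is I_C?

Assume active: I_B = (3.3 − 0.7)/10 = 0.26 mA, giving I_C = β·I_B = 52 mA.
But then V_CE = 8.5 − 52×2.7 = -132 V < V_CE(sat) = 0.2 V — impossible in the active region.
So the transistor is saturated. With V_CE = 0.2 V, I_C = (V_CC − 0.2)/R_C = 8.3/2.7 = 3.07 mA.
Check: β·I_B = 52 mA > I_C = 3.07 mA, confirming saturation.

saturation; I_C ≈ 3.1 mA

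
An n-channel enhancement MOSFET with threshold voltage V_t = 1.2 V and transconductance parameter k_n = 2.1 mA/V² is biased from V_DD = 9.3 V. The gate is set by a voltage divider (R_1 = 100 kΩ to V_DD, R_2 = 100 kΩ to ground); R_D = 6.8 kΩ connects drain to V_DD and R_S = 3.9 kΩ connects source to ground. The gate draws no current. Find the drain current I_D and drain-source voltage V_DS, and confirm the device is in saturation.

I_D ≈ 0.68 mA, V_DS ≈ 2 V

V_G = V_DD·R_2/(R_1+R_2) = 9.3×100/200 = 4.65 V.
Assume saturation: I_D = (k_n/2)(V_GS − V_t)² with V_GS = V_G − I_D·R_S = 4.65 − 3.9·I_D.
Substituting gives 16·I_D² − 29.3·I_D + 12.5 = 0, with roots I_D = 0.678 or 1.15 mA.
The root I_D = 1.15 mA gives V_GS = 0.152 V ≤ V_t, so take I_D = 0.678 mA.
Then V_GS = 2 V and V_DS = V_DD − I_D(R_D+R_S) = 9.3 − 0.678×10.7 = 2.04 V.
Saturation requires V_DS ≥ V_GS − V_t = 0.804 V; 2.04 ≥ 0.804 ✓.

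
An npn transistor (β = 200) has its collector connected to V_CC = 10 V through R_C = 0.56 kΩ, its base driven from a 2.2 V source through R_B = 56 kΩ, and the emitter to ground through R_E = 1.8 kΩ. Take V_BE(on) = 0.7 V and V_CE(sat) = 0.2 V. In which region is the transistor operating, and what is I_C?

active; I_C ≈ 0.72 mA

Assume active. Base-emitter loop: I_B = (V_BB − V_BE)/(R_B + (β+1)R_E) = (2.2 − 0.7)/(56 + 201×1.8) = 0.00359 mA.
I_C = β·I_B = 200×0.00359 = 0.718 mA.
V_CE = V_CC − I_C·R_C − I_E·R_E = 10 − 0.718×0.56 − 0.722×1.8 = 8.3 V > V_CE(sat), so the active-region assumption holds.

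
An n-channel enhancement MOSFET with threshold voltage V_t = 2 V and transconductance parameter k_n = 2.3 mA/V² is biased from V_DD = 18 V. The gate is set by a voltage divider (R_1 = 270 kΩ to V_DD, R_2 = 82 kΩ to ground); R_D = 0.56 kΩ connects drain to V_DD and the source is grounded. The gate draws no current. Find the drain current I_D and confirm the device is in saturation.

V_G = V_DD·R_2/(R_1+R_2) = 18×82/352 = 4.19 V. With the source grounded, V_GS = V_G = 4.19 V.
Assume saturation: I_D = (k_n/2)(V_GS − V_t)² = (2.3/2)×(4.19 − 2)² = 1.15×2.19² = 5.53 mA.
V_DS = V_DD − I_D·R_D = 18 − 5.53×0.56 = 14.9 V.
Saturation requires V_DS ≥ V_GS − V_t = 2.19 V; 14.9 ≥ 2.19 ✓.

I_D ≈ 5.5 mA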